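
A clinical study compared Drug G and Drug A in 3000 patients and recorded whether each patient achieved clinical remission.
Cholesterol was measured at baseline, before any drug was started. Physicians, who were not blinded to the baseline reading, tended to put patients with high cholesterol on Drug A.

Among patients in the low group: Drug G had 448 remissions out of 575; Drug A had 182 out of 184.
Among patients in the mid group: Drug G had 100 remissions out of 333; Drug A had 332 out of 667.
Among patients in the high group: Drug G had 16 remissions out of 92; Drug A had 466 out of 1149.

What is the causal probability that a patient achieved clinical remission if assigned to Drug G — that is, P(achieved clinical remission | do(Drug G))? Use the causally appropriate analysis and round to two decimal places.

Since cholesterol is a pre-existing factor (not a product of the drug) and it affects the outcome on its own, it is a confounder. The stratified rates, not the pooled rate, identify the causal effect.
Standardising Drug G to the population cholesterol mix: 0.253·448/575 + 0.333·100/333 + 0.414·16/92 = 0.369.

0.37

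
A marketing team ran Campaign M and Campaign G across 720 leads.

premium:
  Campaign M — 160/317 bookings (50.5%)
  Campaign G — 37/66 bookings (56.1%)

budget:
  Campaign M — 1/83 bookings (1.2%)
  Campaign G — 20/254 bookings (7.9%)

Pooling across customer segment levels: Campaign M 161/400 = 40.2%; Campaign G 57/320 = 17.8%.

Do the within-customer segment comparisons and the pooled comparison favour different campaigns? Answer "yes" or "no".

yes

Within each customer segment level (premium 50.5% vs 56.1%; budget 1.2% vs 7.9%), Campaign G has the higher rate every time. Pooled: 40.2% vs 17.8% — Campaign M has the higher rate overall. The two comparisons disagree.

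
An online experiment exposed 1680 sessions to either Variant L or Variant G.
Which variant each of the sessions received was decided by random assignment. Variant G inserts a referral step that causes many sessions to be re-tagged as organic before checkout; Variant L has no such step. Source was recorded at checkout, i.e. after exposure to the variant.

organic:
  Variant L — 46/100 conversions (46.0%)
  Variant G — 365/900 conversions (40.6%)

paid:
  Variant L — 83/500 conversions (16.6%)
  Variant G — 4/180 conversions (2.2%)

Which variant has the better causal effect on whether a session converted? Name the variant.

Variant G

Traffic source lies on the pathway variant → traffic source → outcome, so adjusting for it blocks the indirect effect. For the total causal effect of variant, use the unadjusted pooled rates.
Pooled: Variant L 21.5% vs Variant G 34.2%; Variant G is higher overall.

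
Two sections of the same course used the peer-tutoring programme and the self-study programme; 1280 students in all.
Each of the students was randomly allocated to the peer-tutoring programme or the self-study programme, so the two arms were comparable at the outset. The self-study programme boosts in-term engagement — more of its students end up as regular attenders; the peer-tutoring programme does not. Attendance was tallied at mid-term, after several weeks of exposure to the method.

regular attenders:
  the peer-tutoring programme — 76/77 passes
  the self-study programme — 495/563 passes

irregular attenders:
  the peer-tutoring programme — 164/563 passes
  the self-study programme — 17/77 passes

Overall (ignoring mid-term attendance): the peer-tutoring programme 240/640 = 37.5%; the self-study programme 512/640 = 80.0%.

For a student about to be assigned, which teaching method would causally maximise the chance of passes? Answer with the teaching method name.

the self-study programme

Mid-term attendance here is a post-treatment variable shaped by the teaching method; conditioning on it would introduce bias rather than remove it. The overall comparison is the causal one.
Pooled: the peer-tutoring programme 37.5% vs the self-study programme 80.0%; the self-study programme is higher overall.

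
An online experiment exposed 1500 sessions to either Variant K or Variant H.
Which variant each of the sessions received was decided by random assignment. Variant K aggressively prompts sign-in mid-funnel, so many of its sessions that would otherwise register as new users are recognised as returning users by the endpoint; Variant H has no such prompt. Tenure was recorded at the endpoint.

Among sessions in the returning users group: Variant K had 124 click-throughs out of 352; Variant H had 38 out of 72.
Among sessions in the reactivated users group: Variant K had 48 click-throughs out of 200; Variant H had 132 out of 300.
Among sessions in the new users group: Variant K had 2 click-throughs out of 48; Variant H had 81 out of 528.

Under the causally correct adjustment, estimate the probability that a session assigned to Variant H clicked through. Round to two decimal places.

0.28

The stratified and pooled comparisons disagree (Variant H wins within each user tenure; Variant K wins overall), so the answer turns on the causal role of user tenure.
User tenure here is a post-treatment variable shaped by the variant; conditioning on it would introduce bias rather than remove it. The overall comparison is the causal one.
So P(outcome | do(Variant H)) is just the pooled rate for Variant H: 251/900 = 0.279.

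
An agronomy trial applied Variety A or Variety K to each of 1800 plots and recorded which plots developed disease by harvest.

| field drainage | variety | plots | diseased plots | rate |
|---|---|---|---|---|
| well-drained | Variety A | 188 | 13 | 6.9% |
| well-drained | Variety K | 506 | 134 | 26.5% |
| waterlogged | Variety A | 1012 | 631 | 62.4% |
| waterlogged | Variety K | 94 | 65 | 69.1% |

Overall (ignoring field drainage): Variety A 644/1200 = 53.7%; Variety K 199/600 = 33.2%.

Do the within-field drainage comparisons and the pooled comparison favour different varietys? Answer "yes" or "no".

Within each field drainage level (well-drained 6.9% vs 26.5%; waterlogged 62.4% vs 69.1%), Variety A has the lower rate every time. Pooled: 53.7% vs 33.2% — Variety K has the lower rate overall. The two comparisons disagree.

yes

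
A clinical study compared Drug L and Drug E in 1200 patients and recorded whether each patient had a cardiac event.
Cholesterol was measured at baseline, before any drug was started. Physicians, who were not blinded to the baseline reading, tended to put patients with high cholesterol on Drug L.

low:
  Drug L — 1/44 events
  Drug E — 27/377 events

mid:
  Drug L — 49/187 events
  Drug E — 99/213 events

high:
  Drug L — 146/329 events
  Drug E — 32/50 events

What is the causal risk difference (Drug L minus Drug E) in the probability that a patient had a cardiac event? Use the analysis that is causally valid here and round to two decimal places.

-0.15

Since cholesterol is a pre-existing factor (not a product of the drug) and it affects the outcome on its own, it is a confounder. The stratified rates, not the pooled rate, identify the causal effect.
Adjusting over the population distribution of cholesterol: 0.351·(0.023−0.072) + 0.333·(0.262−0.465) + 0.316·(0.444−0.640) = -0.147.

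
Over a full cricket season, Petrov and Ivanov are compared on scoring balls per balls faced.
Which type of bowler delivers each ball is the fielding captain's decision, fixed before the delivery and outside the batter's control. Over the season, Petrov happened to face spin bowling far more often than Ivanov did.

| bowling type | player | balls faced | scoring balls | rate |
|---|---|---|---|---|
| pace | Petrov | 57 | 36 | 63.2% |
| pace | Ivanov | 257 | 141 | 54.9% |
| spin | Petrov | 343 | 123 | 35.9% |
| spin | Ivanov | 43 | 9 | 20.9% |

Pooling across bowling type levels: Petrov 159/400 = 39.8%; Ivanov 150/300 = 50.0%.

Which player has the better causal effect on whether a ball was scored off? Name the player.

Since bowling type is a pre-existing factor (not a product of the player) and it affects the outcome on its own, it is a confounder. The stratified rates, not the pooled rate, identify the causal effect.
Within each level — pace: 63.2% vs 54.9%; spin: 35.9% vs 20.9% — Petrov is higher every time.

Petrov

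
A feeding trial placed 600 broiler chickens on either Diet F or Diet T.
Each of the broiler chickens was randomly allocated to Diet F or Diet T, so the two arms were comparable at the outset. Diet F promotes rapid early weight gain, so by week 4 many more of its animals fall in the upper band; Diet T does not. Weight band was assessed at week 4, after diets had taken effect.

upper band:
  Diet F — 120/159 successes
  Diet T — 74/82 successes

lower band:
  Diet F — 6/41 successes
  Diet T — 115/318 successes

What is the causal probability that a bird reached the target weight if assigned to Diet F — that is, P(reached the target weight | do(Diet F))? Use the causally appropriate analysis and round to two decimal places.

Week-4 weight band is recorded after the diet and is itself shifted by it — it sits on the causal path from diet to outcome. Conditioning on a mediator would strip out part of the effect we want; the pooled comparison gives the total causal effect.
So P(outcome | do(Diet F)) is just the pooled rate for Diet F: 126/200 = 0.630.

0.63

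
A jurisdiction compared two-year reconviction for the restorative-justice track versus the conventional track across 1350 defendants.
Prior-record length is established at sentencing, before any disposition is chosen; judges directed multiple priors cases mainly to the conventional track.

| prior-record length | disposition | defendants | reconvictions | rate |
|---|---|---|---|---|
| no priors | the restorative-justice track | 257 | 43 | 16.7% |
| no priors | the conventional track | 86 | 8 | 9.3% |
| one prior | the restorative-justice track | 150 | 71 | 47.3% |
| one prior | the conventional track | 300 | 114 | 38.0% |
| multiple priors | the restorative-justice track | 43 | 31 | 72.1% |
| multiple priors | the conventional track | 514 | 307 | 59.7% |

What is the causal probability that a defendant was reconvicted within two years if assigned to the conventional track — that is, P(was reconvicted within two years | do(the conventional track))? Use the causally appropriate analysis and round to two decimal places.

0.40

Prior-record length is set before the disposition has any effect — it is not caused by the disposition — and it independently drives the outcome. That makes it a confounder, so the causal comparison is within prior-record length levels.
Standardising the conventional track to the population prior-record length mix: 0.254·8/86 + 0.333·114/300 + 0.413·307/514 = 0.397.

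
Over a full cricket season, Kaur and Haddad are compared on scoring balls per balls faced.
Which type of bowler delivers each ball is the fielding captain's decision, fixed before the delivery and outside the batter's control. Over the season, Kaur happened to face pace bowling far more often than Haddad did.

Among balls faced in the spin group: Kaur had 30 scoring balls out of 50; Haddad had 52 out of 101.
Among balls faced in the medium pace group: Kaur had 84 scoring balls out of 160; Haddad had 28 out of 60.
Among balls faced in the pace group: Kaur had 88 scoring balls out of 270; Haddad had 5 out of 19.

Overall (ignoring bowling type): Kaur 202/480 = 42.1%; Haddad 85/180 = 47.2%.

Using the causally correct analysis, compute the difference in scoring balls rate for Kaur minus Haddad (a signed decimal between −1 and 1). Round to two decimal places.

Kaur is higher inside every bowling type stratum but Haddad is higher in aggregate. Whether to stratify depends on how bowling type relates to the player.
Bowling type is set before the player has any effect — it is not caused by the player — and it independently drives the outcome. That makes it a confounder, so the causal comparison is within bowling type levels.
Adjusting over the population distribution of bowling type: 0.229·(0.600−0.515) + 0.333·(0.525−0.467) + 0.438·(0.326−0.263) = +0.066.

+0.07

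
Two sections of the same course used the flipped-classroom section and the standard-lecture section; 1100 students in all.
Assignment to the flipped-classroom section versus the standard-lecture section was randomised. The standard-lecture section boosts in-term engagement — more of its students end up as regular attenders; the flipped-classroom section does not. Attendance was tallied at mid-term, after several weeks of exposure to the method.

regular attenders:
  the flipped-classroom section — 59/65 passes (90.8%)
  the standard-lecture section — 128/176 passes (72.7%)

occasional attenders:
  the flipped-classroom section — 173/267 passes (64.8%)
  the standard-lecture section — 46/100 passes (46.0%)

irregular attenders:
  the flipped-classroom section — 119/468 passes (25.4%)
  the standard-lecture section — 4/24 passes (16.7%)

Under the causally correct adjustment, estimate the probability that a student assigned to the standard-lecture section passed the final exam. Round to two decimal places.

The mid-term attendance-specific comparison favours the flipped-classroom section throughout, but the pooled figures favour the standard-lecture section. The question is whether to condition on mid-term attendance.
Stratifying would compare teaching methods among students the teaching methods themselves sorted into mid-term attendance groups — a form of selection on an intermediate. The unconditioned pooled rates give the total causal effect.
So P(outcome | do(the standard-lecture section)) is just the pooled rate for the standard-lecture section: 178/300 = 0.593.

0.59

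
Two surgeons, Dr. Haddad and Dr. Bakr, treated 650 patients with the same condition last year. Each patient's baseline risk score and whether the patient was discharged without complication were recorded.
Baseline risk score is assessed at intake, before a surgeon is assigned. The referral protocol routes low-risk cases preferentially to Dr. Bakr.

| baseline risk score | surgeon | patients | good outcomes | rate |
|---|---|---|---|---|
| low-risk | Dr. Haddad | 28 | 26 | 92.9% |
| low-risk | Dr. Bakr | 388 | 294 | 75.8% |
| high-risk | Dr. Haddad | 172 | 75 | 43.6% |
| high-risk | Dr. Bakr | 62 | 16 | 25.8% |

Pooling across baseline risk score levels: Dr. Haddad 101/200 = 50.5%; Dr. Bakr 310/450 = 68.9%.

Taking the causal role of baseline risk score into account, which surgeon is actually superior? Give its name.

Dr. Haddad

The baseline risk score-specific comparison favours Dr. Haddad throughout, but the pooled figures favour Dr. Bakr. The question is whether to condition on baseline risk score.
Baseline risk score is set before the surgeon has any effect — it is not caused by the surgeon — and it independently drives the outcome. That makes it a confounder, so the causal comparison is within baseline risk score levels.
Within each level — low-risk: 92.9% vs 75.8%; high-risk: 43.6% vs 25.8% — Dr. Haddad is higher every time.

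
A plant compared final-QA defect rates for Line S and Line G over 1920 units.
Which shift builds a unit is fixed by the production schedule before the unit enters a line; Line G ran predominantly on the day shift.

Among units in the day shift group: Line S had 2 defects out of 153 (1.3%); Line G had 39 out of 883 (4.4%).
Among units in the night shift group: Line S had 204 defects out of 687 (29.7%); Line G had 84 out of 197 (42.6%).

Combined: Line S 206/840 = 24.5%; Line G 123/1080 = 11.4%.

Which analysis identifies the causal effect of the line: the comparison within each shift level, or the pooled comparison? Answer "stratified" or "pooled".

The shift-specific comparison favours Line S throughout, but the pooled figures favour Line G. The question is whether to condition on shift.
Here shift is a common cause — it drives both which line a case falls under and the outcome. The crude comparison mixes populations; the stratum-specific rates are the causally relevant ones.
Within each level — day shift: 1.3% vs 4.4%; night shift: 29.7% vs 42.6% — Line S is lower every time.

stratified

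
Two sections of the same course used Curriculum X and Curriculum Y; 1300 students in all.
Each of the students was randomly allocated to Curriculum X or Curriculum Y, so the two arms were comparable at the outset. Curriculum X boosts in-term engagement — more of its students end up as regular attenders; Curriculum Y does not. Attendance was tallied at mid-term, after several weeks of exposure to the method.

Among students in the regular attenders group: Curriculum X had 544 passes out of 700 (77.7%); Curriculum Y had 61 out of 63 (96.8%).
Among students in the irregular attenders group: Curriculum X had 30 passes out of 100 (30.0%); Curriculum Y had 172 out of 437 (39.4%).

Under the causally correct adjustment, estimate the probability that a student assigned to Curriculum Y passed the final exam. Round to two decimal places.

0.47

The mid-term attendance-specific comparison favours Curriculum Y throughout, but the pooled figures favour Curriculum X. The question is whether to condition on mid-term attendance.
Mid-term attendance lies on the pathway teaching method → mid-term attendance → outcome, so adjusting for it blocks the indirect effect. For the total causal effect of teaching method, use the unadjusted pooled rates.
So P(outcome | do(Curriculum Y)) is just the pooled rate for Curriculum Y: 233/500 = 0.466.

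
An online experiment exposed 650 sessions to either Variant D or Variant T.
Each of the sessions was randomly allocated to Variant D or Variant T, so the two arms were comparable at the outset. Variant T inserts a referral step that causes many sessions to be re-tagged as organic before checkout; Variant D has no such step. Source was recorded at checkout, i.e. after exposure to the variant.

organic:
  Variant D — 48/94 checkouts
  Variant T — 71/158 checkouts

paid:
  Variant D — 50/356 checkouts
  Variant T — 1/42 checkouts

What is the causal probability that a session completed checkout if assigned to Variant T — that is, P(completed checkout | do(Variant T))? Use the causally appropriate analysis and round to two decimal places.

Because the variant influences traffic source, traffic source is a post-treatment mediator, not a confounder. Stratifying on it would bias the estimate; the causal effect is the crude pooled difference.
So P(outcome | do(Variant T)) is just the pooled rate for Variant T: 72/200 = 0.360.

0.36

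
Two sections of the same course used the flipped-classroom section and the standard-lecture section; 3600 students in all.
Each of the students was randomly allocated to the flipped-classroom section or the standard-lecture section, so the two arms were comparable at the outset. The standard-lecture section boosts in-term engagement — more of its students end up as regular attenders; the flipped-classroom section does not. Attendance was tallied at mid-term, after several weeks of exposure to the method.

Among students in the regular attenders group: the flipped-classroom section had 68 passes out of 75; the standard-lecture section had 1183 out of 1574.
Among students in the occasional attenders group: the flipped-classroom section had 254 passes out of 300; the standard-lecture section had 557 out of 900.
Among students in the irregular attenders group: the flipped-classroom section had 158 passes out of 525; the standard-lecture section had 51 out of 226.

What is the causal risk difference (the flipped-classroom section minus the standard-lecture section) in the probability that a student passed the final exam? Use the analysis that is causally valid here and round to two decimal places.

Stratifying would compare teaching methods among students the teaching methods themselves sorted into mid-term attendance groups — a form of selection on an intermediate. The unconditioned pooled rates give the total causal effect.
The causal difference is the pooled difference: 0.533 − 0.663 = -0.130.

-0.13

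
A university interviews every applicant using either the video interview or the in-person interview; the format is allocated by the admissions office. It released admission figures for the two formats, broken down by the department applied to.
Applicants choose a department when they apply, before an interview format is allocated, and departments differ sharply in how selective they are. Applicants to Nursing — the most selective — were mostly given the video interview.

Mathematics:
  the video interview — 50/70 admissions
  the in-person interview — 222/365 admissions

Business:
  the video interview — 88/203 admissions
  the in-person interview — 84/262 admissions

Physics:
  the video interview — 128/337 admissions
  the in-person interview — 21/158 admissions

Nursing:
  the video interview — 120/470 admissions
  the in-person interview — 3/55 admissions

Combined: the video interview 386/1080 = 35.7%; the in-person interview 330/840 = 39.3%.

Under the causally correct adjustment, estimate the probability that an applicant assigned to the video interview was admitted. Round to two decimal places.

Department is set before the interview format has any effect — it is not caused by the interview format — and it independently drives the outcome. That makes it a confounder, so the causal comparison is within department levels.
Standardising the video interview to the population department mix: 0.227·50/70 + 0.242·88/203 + 0.258·128/337 + 0.273·120/470 = 0.435.

0.43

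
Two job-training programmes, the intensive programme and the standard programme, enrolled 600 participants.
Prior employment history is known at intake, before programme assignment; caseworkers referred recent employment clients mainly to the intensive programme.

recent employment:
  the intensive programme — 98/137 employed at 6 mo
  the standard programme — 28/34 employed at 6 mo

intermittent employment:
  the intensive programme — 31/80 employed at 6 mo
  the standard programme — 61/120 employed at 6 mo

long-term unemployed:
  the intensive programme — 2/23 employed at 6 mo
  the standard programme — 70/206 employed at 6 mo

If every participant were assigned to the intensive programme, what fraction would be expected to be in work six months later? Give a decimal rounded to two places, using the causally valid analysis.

The prior employment history-specific comparison favours the standard programme throughout, but the pooled figures favour the intensive programme. The question is whether to condition on prior employment history.
Since prior employment history is a pre-existing factor (not a product of the programme) and it affects the outcome on its own, it is a confounder. The stratified rates, not the pooled rate, identify the causal effect.
Standardising the intensive programme to the population prior employment history mix: 0.285·98/137 + 0.333·31/80 + 0.382·2/23 = 0.366.

0.37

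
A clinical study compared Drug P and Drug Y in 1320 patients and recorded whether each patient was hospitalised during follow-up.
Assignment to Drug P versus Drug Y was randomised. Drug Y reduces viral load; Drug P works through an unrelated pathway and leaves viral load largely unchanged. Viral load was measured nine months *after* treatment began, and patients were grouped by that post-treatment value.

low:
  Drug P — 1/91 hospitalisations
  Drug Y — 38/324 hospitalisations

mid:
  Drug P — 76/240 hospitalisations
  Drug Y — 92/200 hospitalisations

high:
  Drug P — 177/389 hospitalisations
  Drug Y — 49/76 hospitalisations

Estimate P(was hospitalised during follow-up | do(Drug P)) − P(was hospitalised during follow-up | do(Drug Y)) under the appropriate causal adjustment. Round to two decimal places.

Viral load is downstream of the drug. One should not condition on a consequence of treatment, so the overall rates are the right comparison.
The causal difference is the pooled difference: 0.353 − 0.298 = +0.054.

+0.05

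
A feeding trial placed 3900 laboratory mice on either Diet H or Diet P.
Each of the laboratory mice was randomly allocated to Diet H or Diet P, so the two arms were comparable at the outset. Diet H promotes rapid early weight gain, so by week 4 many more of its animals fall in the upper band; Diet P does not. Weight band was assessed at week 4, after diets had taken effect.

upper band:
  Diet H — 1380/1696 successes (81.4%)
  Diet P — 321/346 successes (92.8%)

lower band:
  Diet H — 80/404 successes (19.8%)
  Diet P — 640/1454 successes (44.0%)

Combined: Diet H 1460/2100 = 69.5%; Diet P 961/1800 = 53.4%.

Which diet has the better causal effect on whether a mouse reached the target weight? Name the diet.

Diet H

Week-4 weight band is recorded after the diet and is itself shifted by it — it sits on the causal path from diet to outcome. Conditioning on a mediator would strip out part of the effect we want; the pooled comparison gives the total causal effect.
Pooled: Diet H 69.5% vs Diet P 53.4%; Diet H is higher overall.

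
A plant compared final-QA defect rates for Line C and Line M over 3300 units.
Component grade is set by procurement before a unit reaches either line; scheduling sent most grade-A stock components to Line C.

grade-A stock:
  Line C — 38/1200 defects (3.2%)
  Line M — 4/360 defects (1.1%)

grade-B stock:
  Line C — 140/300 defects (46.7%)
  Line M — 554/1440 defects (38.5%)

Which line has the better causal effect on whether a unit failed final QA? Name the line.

Component grade differs across lines for reasons unrelated to any effect of the line itself, and it separately predicts the outcome — a classic confounder. We must compare within component grade levels.
Within each level — grade-A stock: 3.2% vs 1.1%; grade-B stock: 46.7% vs 38.5% — Line M is lower every time.

Line M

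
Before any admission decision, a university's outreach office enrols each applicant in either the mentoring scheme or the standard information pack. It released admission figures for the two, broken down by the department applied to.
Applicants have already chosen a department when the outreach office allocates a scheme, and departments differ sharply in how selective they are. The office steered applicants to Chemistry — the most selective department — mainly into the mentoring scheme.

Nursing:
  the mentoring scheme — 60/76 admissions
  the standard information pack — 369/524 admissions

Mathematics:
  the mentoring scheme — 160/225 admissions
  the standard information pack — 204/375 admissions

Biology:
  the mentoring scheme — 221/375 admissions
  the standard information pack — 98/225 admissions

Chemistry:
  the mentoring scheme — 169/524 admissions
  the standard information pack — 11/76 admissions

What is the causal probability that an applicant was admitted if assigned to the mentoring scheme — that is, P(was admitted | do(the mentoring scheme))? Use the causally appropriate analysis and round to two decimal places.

0.60

Department differs across outreach schemes for reasons unrelated to any effect of the outreach scheme itself, and it separately predicts the outcome — a classic confounder. We must compare within department levels.
Standardising the mentoring scheme to the population department mix: 0.250·60/76 + 0.250·160/225 + 0.250·221/375 + 0.250·169/524 = 0.603.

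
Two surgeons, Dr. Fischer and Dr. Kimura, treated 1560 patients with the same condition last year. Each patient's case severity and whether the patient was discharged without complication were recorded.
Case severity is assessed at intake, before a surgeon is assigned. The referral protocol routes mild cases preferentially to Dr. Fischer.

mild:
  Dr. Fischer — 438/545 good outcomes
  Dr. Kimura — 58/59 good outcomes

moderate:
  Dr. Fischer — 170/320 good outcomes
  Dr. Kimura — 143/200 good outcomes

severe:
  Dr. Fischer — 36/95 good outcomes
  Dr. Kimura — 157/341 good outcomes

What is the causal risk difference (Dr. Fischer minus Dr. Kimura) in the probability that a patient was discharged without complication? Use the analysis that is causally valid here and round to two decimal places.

-0.15

Case severity is set before the surgeon has any effect — it is not caused by the surgeon — and it independently drives the outcome. That makes it a confounder, so the causal comparison is within case severity levels.
Adjusting over the population distribution of case severity: 0.387·(0.804−0.983) + 0.333·(0.531−0.715) + 0.279·(0.379−0.460) = -0.153.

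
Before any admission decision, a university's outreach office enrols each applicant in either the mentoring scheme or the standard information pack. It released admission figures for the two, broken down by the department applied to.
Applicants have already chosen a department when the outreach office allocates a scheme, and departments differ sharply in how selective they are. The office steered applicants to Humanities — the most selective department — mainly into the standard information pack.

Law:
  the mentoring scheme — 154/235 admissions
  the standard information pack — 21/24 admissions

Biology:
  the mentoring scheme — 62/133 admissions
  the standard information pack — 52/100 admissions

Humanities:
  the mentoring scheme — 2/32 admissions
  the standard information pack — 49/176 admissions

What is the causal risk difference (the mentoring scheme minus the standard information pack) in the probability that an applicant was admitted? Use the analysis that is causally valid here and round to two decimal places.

Department differs across outreach schemes for reasons unrelated to any effect of the outreach scheme itself, and it separately predicts the outcome — a classic confounder. We must compare within department levels.
Adjusting over the population distribution of department: 0.370·(0.655−0.875) + 0.333·(0.466−0.520) + 0.297·(0.062−0.278) = -0.163.

-0.16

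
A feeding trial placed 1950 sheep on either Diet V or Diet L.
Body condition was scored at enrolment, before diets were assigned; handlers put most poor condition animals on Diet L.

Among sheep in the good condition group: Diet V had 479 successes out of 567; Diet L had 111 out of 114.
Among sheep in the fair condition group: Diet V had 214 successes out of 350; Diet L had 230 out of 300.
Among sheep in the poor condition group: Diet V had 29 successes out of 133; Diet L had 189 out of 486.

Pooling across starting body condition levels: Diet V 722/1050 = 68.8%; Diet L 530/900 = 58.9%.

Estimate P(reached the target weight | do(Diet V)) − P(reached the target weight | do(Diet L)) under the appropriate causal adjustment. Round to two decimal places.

The stratified and pooled comparisons disagree (Diet L wins within each starting body condition; Diet V wins overall), so the answer turns on the causal role of starting body condition.
Here starting body condition is a common cause — it drives both which diet a case falls under and the outcome. The crude comparison mixes populations; the stratum-specific rates are the causally relevant ones.
Adjusting over the population distribution of starting body condition: 0.349·(0.845−0.974) + 0.333·(0.611−0.767) + 0.317·(0.218−0.389) = -0.151.

-0.15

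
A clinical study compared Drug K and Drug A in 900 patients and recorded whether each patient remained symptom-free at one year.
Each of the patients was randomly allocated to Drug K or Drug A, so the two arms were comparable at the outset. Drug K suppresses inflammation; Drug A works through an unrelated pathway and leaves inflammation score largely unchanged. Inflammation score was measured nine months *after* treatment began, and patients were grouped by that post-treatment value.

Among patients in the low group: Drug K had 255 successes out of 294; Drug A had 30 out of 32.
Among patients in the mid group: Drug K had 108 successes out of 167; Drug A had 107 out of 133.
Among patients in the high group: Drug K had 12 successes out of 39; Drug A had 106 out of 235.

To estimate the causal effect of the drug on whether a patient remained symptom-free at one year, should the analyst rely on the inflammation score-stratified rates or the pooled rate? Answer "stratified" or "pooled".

Stratifying would compare drugs among patients the drugs themselves sorted into inflammation score groups — a form of selection on an intermediate. The unconditioned pooled rates give the total causal effect.
Pooled: Drug K 75.0% vs Drug A 60.8%; Drug K is higher overall.

pooled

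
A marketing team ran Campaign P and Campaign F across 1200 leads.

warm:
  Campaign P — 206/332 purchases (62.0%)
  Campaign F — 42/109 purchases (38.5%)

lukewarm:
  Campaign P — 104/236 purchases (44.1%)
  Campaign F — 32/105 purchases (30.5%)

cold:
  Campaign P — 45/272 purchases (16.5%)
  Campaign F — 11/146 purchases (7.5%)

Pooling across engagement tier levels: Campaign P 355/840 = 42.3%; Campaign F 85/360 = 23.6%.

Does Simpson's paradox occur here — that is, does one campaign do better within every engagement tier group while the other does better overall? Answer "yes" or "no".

no

Within each engagement tier level (warm 62.0% vs 38.5%; lukewarm 44.1% vs 30.5%; cold 16.5% vs 7.5%), Campaign P has the higher rate every time. Pooled: 42.3% vs 23.6% — Campaign P has the higher rate overall. They agree.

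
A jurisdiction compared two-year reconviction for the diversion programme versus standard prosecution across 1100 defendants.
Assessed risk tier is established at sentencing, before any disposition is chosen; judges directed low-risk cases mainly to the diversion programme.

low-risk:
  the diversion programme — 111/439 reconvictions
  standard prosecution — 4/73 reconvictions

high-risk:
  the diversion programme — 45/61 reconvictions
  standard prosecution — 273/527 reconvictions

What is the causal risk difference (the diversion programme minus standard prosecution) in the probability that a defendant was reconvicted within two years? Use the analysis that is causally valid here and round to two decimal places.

+0.21

Assessed risk tier differs across dispositions for reasons unrelated to any effect of the disposition itself, and it separately predicts the outcome — a classic confounder. We must compare within assessed risk tier levels.
Adjusting over the population distribution of assessed risk tier: 0.465·(0.253−0.055) + 0.535·(0.738−0.518) = +0.210.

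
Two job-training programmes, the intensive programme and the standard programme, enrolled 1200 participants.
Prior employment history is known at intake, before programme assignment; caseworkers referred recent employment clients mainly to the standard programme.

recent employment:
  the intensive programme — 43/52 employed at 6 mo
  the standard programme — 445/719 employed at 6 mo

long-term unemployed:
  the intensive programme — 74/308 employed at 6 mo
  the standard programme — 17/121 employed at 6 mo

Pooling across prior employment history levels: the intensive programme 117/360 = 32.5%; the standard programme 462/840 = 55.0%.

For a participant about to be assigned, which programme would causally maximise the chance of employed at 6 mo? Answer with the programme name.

The prior employment history-specific comparison favours the intensive programme throughout, but the pooled figures favour the standard programme. The question is whether to condition on prior employment history.
Prior employment history is set before the programme has any effect — it is not caused by the programme — and it independently drives the outcome. That makes it a confounder, so the causal comparison is within prior employment history levels.
Within each level — recent employment: 82.7% vs 61.9%; long-term unemployed: 24.0% vs 14.0% — the intensive programme is higher every time.

the intensive programme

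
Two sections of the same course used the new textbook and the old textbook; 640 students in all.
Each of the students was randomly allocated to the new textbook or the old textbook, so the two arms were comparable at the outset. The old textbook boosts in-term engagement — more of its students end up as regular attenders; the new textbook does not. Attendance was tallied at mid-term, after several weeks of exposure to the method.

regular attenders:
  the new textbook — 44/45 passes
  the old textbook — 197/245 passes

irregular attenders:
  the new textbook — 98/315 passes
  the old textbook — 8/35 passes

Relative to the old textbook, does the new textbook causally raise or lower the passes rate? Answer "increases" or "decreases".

decreases

The distribution of mid-term attendance is itself part of what the teaching method does — it is an intermediate outcome. Holding it fixed would remove that part of the effect; the total effect is the pooled difference.
Pooled: the new textbook 39.4% vs the old textbook 73.2%; the old textbook is higher overall.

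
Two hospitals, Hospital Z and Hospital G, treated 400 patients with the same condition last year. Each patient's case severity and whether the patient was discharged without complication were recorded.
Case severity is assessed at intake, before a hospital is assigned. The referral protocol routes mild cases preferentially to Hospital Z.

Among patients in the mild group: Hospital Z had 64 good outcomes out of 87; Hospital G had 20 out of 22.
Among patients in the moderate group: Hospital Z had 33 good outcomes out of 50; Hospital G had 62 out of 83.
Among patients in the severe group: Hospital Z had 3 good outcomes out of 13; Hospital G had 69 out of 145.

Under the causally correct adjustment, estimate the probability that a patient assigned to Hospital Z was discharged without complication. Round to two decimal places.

Hospital G is higher inside every case severity stratum but Hospital Z is higher in aggregate. Whether to stratify depends on how case severity relates to the hospital.
Since case severity is a pre-existing factor (not a product of the hospital) and it affects the outcome on its own, it is a confounder. The stratified rates, not the pooled rate, identify the causal effect.
Standardising Hospital Z to the population case severity mix: 0.273·64/87 + 0.333·33/50 + 0.395·3/13 = 0.511.

0.51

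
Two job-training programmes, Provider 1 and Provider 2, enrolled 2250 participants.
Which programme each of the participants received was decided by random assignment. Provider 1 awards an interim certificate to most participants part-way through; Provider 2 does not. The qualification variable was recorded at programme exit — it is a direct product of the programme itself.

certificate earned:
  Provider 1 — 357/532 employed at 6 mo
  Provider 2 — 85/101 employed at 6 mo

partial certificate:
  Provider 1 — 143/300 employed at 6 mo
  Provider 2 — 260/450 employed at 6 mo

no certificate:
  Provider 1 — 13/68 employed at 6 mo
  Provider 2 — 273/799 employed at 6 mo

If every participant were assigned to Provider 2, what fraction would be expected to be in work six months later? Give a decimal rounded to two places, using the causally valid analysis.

Qualification attained during the programme is downstream of the programme. One should not condition on a consequence of treatment, so the overall rates are the right comparison.
So P(outcome | do(Provider 2)) is just the pooled rate for Provider 2: 618/1350 = 0.458.

0.46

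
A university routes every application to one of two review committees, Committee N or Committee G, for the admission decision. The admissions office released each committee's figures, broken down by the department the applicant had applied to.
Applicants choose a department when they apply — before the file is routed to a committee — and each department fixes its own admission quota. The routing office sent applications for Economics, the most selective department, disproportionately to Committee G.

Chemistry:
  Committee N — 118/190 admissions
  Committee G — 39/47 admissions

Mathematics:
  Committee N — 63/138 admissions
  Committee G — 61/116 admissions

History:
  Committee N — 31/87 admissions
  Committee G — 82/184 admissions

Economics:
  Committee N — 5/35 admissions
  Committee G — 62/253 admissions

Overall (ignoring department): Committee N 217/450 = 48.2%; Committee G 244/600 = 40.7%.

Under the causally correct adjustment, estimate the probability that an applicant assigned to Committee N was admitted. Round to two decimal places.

0.38

Department differs across review committees for reasons unrelated to any effect of the review committee itself, and it separately predicts the outcome — a classic confounder. We must compare within department levels.
Standardising Committee N to the population department mix: 0.226·118/190 + 0.242·63/138 + 0.258·31/87 + 0.274·5/35 = 0.382.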